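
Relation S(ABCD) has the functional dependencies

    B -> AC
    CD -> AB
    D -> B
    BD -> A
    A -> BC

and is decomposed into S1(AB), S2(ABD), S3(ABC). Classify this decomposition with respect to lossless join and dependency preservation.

Lossless test (chase): Rows 1 and 2 agree on B; apply B→AC and equate their AC entries. Rows 1 and 3 agree on B; apply B→AC and equate their AC entries. Row 2 is now all distinguished symbols — the join is lossless.
Dependency preservation: CD → AB is not contained in any single fragment, but the restricted closure of its left-hand side across the fragments still reaches the right-hand side; the remaining FDs each lie inside some fragment. All dependencies are preserved.

lossless and dependency-preserving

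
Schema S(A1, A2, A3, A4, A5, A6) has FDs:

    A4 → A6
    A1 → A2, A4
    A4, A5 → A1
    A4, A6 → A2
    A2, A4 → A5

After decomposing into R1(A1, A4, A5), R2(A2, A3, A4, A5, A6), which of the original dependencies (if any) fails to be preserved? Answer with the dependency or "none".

A4 → A6 lies within R2.
A1 → A2, A4: restricted closure across fragments reaches A2, A4.
A4, A5 → A1 lies within R1.
A4, A6 → A2 lies within R2.
A2, A4 → A5 lies within R2.
Every dependency is enforceable on the fragments, so the decomposition is dependency-preserving.

none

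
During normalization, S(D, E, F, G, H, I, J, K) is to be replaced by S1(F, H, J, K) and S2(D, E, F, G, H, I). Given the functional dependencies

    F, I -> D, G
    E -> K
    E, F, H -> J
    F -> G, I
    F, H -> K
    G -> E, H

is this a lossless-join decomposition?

Yes

Common attributes: S1 ∩ S2 = {F, H}.
Closure of {F, H}: F → G, I applies, adding G, I; F, H → K applies, adding K; G → E, H applies, adding E; F, I → D, G applies, adding D; E, F, H → J applies, adding J. So (F, H)⁺ = {D, E, F, G, H, I, J, K}.
This closure contains every attribute of S1, so S1 ∩ S2 → S1. The join is lossless.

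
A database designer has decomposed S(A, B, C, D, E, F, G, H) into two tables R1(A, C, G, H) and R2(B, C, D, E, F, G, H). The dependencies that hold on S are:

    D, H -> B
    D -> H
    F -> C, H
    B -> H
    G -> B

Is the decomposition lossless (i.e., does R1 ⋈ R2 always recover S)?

No

Common attributes: R1 ∩ R2 = {C, G, H}.
Closure of {C, G, H}: G → B applies, adding B. So (C, G, H)⁺ = {B, C, G, H}.
The closure contains neither all of R1 = {A, C, G, H} nor all of R2 = {B, C, D, E, F, G, H}, so the common attributes are not a superkey of either fragment. The join is lossy.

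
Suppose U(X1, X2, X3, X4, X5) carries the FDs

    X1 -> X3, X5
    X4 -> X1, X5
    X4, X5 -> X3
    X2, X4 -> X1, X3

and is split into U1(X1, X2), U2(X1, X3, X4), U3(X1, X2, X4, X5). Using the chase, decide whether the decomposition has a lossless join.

Chase test. Columns are X1, X2, X3, X4, X5; row i has aⱼ where attribute j ∈ Ui, else bᵢⱼ.
Initial tableau (one row per fragment):
  row 1: a1 a2 b13 b14 b15
  row 2: a1 b22 a3 a4 b25
  row 3: a1 a2 b33 a4 a5
Rows 1 and 2 agree on X1; apply X1→X3, X5 and equate their X3, X5 entries.
Rows 1 and 3 agree on X1; apply X1→X3, X5 and equate their X3, X5 entries.
Row 3 is now all distinguished symbols — the join is lossless.

Yes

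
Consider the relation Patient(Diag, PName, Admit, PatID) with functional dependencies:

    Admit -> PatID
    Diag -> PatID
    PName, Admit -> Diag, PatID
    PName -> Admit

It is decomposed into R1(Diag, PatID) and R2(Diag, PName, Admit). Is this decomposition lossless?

Common attributes: R1 ∩ R2 = {Diag}.
Closure of {Diag}: Diag → PatID applies, adding PatID. So (Diag)⁺ = {Diag, PatID}.
This closure contains every attribute of R1, so R1 ∩ R2 → R1. The join is lossless.

Yes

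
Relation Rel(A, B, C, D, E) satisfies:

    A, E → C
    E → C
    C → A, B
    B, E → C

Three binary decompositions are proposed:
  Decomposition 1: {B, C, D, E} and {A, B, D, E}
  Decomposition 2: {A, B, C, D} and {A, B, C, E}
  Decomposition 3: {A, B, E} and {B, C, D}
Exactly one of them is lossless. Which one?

Decomposition 1

Decomposition 1: common = {B, D, E}, closure = {A, B, C, D, E} → lossless.
Decomposition 2: common = {A, B, C}, closure = {A, B, C} → lossy.
Decomposition 3: common = {B}, closure = {B} → lossy.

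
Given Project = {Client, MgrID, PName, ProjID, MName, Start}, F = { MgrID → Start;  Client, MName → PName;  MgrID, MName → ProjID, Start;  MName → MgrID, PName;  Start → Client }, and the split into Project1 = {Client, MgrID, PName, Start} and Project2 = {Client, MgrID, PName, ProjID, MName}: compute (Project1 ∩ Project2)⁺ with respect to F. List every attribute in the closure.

Client, MgrID, PName, Start

Project1 ∩ Project2 = {Client, MgrID, PName}.
MgrID → Start applies, adding Start
Closure: {Client, MgrID, PName, Start}.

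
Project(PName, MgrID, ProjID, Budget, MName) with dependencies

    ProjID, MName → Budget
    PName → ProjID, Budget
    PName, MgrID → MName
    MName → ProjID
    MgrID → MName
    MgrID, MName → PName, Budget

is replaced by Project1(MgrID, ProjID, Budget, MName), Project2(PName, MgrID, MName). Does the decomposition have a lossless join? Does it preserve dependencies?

lossless but not dependency-preserving

Lossless test: (MgrID, MName)⁺ = {PName, MgrID, ProjID, Budget, MName}, which contains all of one fragment — lossless.
Dependency preservation: the restricted closure of {PName} across the fragments never reaches {ProjID, Budget}, so PName → ProjID, Budget cannot be enforced without a join — not preserved.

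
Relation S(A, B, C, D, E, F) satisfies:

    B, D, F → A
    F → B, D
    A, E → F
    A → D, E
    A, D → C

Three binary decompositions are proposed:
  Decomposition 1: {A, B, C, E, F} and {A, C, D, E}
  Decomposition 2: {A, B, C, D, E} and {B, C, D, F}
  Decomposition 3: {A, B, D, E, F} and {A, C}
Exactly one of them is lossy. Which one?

Decomposition 2

Decomposition 1: common = {A, C, E}, closure = {A, B, C, D, E, F} → lossless.
Decomposition 2: common = {B, C, D}, closure = {B, C, D} → lossy.
Decomposition 3: common = {A}, closure = {A, B, C, D, E, F} → lossless.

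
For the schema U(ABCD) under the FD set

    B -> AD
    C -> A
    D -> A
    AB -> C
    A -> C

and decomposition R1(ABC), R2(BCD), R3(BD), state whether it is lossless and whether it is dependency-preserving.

lossless and dependency-preserving

Lossless test (chase): Rows 1 and 2 agree on B; apply B→AD and equate their AD entries. Rows 1 and 3 agree on B; apply B→AD and equate their AD entries. Rows 1 and 3 agree on AB; apply AB→C and equate their C entries. Row 1 is now all distinguished symbols — the join is lossless.
Dependency preservation: B → AD; D → A are not contained in any single fragment, but the restricted closure of each left-hand side across the fragments still reaches the right-hand side; the remaining FDs each lie inside some fragment. All dependencies are preserved.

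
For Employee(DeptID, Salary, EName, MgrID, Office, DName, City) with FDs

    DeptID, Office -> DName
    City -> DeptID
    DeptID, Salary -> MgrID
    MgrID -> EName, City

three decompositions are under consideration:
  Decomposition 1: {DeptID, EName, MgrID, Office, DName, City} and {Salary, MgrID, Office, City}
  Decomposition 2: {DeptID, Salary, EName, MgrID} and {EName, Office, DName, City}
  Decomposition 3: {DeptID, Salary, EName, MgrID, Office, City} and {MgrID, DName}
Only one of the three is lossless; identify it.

Decomposition 1: common = {MgrID, Office, City}, closure = {DeptID, EName, MgrID, Office, DName, City} → lossless.
Decomposition 2: common = {EName}, closure = {EName} → lossy.
Decomposition 3: common = {MgrID}, closure = {DeptID, EName, MgrID, City} → lossy.

Decomposition 1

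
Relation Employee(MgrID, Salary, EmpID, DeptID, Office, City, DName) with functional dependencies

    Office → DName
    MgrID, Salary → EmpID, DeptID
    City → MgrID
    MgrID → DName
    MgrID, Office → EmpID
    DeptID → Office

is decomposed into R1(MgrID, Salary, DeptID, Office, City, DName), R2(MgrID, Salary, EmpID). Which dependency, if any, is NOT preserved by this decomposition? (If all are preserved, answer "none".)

MgrID, Office → EmpID

Check MgrID, Office → EmpID: no single fragment contains all of {MgrID, EmpID, Office}, and the restricted closure of {MgrID, Office} across the fragments never reaches {EmpID}.
Office → DName is preserved.
MgrID, Salary → EmpID, DeptID is preserved.
City → MgrID is preserved.
MgrID → DName is preserved.
DeptID → Office is preserved.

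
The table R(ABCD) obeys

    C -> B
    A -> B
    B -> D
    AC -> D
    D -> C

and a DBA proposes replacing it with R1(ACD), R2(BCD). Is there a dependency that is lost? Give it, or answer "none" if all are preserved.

none

C → B lies within R2.
A → B: restricted closure across fragments reaches B.
B → D lies within R2.
AC → D lies within R1.
D → C lies within R1.
Every dependency is enforceable on the fragments, so the decomposition is dependency-preserving.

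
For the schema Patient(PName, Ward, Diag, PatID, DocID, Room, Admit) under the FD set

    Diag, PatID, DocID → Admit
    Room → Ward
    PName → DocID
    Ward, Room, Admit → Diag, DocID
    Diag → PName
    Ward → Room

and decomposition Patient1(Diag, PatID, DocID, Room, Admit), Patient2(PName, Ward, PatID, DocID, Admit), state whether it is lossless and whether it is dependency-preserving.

lossy and not dependency-preserving

Lossless test: (PatID, DocID, Admit)⁺ = {PatID, DocID, Admit}, which is a superkey of neither fragment — lossy.
Dependency preservation: the restricted closure of {Room} across the fragments never reaches {Ward}, so Room → Ward cannot be enforced without a join — not preserved.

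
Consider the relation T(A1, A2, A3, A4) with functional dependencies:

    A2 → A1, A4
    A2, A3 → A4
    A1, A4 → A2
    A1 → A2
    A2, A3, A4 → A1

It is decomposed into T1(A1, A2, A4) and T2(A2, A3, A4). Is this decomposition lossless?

Yes

Common attributes: T1 ∩ T2 = {A2, A4}.
Closure of {A2, A4}: A2 → A1, A4 applies, adding A1. So (A2, A4)⁺ = {A1, A2, A4}.
This closure contains every attribute of T1, so T1 ∩ T2 → T1. The join is lossless.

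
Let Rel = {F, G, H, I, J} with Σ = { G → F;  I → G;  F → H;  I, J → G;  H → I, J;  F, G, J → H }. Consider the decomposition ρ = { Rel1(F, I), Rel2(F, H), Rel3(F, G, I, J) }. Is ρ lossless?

Chase test. Columns are F, G, H, I, J; row i has aⱼ where attribute j ∈ Reli, else bᵢⱼ.
Initial tableau (one row per fragment):
  row 1: a1 b12 b13 a4 b15
  row 2: a1 b22 a3 b24 b25
  row 3: a1 a2 b33 a4 a5
Rows 1 and 3 agree on I; apply I→G and equate their G entries.
Rows 1 and 2 agree on F; apply F→H and equate their H entries.
Rows 1 and 3 agree on F; apply F→H and equate their H entries.
Rows 1 and 2 agree on H; apply H→I, J and equate their I, J entries.
Rows 1 and 3 agree on H; apply H→I, J and equate their I, J entries.
Rows 1 and 2 agree on I; apply I→G and equate their G entries.
Row 1 is now all distinguished symbols — the join is lossless.

Yes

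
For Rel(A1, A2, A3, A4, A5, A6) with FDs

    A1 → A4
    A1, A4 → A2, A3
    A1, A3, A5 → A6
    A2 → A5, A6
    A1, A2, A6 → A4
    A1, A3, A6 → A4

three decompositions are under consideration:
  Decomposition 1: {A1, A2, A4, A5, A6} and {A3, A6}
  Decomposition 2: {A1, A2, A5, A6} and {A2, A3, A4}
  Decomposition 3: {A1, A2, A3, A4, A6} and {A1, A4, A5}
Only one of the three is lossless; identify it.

Decomposition 1: common = {A6}, closure = {A6} → lossy.
Decomposition 2: common = {A2}, closure = {A2, A5, A6} → lossy.
Decomposition 3: common = {A1, A4}, closure = {A1, A2, A3, A4, A5, A6} → lossless.

Decomposition 3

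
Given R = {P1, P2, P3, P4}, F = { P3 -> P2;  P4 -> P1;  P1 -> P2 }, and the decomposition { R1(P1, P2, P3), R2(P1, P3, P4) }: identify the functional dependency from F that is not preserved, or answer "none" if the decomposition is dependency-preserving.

none

P3 → P2 lies within R1.
P4 → P1 lies within R2.
P1 → P2 lies within R1.
Every dependency is enforceable on the fragments, so the decomposition is dependency-preserving.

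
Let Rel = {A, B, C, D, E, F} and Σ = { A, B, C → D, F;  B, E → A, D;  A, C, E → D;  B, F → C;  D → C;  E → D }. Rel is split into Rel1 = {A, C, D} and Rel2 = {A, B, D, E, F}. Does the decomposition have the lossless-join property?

Yes

Common attributes: Rel1 ∩ Rel2 = {A, D}.
Closure of {A, D}: D → C applies, adding C. So (A, D)⁺ = {A, C, D}.
This closure contains every attribute of Rel1, so Rel1 ∩ Rel2 → Rel1. The join is lossless.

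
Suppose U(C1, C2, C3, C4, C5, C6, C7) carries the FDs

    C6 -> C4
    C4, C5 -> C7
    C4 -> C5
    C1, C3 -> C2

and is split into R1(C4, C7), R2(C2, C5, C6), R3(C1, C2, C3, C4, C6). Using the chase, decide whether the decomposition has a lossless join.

Yes

Chase test. Columns are C1, C2, C3, C4, C5, C6, C7; row i has aⱼ where attribute j ∈ Ri, else bᵢⱼ.
Initial tableau (one row per fragment):
  row 1: b11 b12 b13 a4 b15 b16 a7
  row 2: b21 a2 b23 b24 a5 a6 b27
  row 3: a1 a2 a3 a4 b35 a6 b37
Rows 2 and 3 agree on C6; apply C6→C4 and equate their C4 entries.
Rows 1 and 2 agree on C4; apply C4→C5 and equate their C5 entries.
Rows 1 and 3 agree on C4; apply C4→C5 and equate their C5 entries.
Rows 1 and 2 agree on C4, C5; apply C4, C5→C7 and equate their C7 entries.
Rows 1 and 3 agree on C4, C5; apply C4, C5→C7 and equate their C7 entries.
Row 3 is now all distinguished symbols — the join is lossless.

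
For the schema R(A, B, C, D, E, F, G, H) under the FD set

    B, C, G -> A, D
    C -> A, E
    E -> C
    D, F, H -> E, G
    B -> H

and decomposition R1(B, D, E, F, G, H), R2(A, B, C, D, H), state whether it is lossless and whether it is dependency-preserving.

lossy and not dependency-preserving

Lossless test: (B, D, H)⁺ = {B, D, H}, which is a superkey of neither fragment — lossy.
Dependency preservation: the restricted closure of {B, C, G} across the fragments never reaches {A, D}, so B, C, G → A, D cannot be enforced without a join — not preserved.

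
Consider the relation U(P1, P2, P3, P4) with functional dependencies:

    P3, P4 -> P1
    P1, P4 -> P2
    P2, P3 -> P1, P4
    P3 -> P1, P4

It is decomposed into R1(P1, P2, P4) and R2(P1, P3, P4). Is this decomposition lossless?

Common attributes: R1 ∩ R2 = {P1, P4}.
Closure of {P1, P4}: P1, P4 → P2 applies, adding P2. So (P1, P4)⁺ = {P1, P2, P4}.
This closure contains every attribute of R1, so R1 ∩ R2 → R1. The join is lossless.

Yes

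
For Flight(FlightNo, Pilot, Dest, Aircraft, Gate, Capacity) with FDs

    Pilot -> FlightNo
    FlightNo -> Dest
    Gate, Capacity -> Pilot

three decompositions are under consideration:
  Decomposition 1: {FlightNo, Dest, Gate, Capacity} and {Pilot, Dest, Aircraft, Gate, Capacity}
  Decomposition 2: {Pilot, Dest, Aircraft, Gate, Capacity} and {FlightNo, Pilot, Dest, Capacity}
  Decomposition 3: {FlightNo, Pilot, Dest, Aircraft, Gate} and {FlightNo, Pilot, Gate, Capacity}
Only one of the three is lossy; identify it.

Decomposition 1: common = {Dest, Gate, Capacity}, closure = {FlightNo, Pilot, Dest, Gate, Capacity} → lossless.
Decomposition 2: common = {Pilot, Dest, Capacity}, closure = {FlightNo, Pilot, Dest, Capacity} → lossless.
Decomposition 3: common = {FlightNo, Pilot, Gate}, closure = {FlightNo, Pilot, Dest, Gate} → lossy.

Decomposition 3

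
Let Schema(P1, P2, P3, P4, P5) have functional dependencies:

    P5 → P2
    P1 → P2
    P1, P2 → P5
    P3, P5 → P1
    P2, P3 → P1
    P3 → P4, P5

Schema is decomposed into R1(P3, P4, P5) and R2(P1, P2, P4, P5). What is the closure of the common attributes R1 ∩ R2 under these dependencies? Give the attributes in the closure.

R1 ∩ R2 = {P4, P5}.
P5 → P2 applies, adding P2
Closure: {P2, P4, P5}.

P2, P4, P5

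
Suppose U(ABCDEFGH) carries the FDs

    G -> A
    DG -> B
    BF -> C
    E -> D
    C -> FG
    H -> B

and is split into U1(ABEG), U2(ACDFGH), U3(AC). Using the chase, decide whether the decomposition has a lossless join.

Chase test. Columns are ABCDEFGH; row i has aⱼ where attribute j ∈ Ui, else bᵢⱼ.
Initial tableau (one row per fragment):
  row 1: a1 a2 b13 b14 a5 b16 a7 b18
  row 2: a1 b22 a3 a4 b25 a6 a7 a8
  row 3: a1 b32 a3 b34 b35 b36 b37 b38
Rows 2 and 3 agree on C; apply C→FG and equate their FG entries.
No row becomes fully distinguished — the join is lossy.

No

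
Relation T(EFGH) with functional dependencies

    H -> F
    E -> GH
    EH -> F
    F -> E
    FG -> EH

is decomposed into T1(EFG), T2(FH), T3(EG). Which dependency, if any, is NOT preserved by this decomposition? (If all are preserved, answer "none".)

none

H → F lies within T2.
E → GH: restricted closure across fragments reaches GH.
EH → F: restricted closure across fragments reaches F.
F → E lies within T1.
FG → EH: restricted closure across fragments reaches EH.
Every dependency is enforceable on the fragments, so the decomposition is dependency-preserving.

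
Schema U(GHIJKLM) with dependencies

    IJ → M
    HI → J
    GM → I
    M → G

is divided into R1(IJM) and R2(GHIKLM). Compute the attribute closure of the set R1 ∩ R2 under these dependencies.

GIM

R1 ∩ R2 = {IM}.
M → G applies, adding G
Closure: {GIM}.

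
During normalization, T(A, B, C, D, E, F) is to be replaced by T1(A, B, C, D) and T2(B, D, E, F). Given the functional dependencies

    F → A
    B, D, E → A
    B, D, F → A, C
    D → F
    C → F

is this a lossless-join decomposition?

Common attributes: T1 ∩ T2 = {B, D}.
Closure of {B, D}: D → F applies, adding F; F → A applies, adding A; B, D, F → A, C applies, adding C. So (B, D)⁺ = {A, B, C, D, F}.
This closure contains every attribute of T1, so T1 ∩ T2 → T1. The join is lossless.

Yes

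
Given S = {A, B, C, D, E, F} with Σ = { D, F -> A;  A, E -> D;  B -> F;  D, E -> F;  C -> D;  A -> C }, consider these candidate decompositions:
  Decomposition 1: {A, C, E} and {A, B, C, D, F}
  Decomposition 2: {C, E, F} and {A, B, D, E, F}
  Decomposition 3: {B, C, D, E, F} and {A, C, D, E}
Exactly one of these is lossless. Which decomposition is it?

Decomposition 3

Decomposition 1: common = {A, C}, closure = {A, C, D} → lossy.
Decomposition 2: common = {E, F}, closure = {E, F} → lossy.
Decomposition 3: common = {C, D, E}, closure = {A, C, D, E, F} → lossless.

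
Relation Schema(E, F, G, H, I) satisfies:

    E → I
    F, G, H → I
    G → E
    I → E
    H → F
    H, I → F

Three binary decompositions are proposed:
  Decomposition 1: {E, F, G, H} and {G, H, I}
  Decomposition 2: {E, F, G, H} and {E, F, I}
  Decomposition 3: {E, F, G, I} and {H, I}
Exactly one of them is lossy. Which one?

Decomposition 3

Decomposition 1: common = {G, H}, closure = {E, F, G, H, I} → lossless.
Decomposition 2: common = {E, F}, closure = {E, F, I} → lossless.
Decomposition 3: common = {I}, closure = {E, I} → lossy.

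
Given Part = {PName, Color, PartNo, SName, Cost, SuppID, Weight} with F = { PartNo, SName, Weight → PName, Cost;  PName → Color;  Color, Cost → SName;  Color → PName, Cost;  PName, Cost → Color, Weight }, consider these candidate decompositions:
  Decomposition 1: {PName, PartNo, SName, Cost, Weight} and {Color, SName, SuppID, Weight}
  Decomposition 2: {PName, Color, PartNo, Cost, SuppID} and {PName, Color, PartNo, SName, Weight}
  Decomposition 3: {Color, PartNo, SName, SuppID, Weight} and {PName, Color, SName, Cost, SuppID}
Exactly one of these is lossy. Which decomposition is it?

Decomposition 1: common = {SName, Weight}, closure = {SName, Weight} → lossy.
Decomposition 2: common = {PName, Color, PartNo}, closure = {PName, Color, PartNo, SName, Cost, Weight} → lossless.
Decomposition 3: common = {Color, SName, SuppID}, closure = {PName, Color, SName, Cost, SuppID, Weight} → lossless.

Decomposition 1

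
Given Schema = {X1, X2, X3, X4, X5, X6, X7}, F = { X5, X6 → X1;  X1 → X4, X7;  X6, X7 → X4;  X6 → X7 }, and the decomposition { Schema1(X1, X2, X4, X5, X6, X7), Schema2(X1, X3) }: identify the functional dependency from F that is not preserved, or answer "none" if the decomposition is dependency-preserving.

X5, X6 → X1 lies within Schema1.
X1 → X4, X7 lies within Schema1.
X6, X7 → X4 lies within Schema1.
X6 → X7 lies within Schema1.
Every dependency is enforceable on the fragments, so the decomposition is dependency-preserving.

none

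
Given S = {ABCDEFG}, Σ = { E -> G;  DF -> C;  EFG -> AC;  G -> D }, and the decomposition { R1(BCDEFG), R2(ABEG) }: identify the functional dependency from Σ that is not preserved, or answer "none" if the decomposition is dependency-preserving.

EFG -> AC

Check EFG → AC: no single fragment contains all of {ACEFG}, and the restricted closure of {EFG} across the fragments never reaches {AC}.
E → G is preserved.
DF → C is preserved.
G → D is preserved.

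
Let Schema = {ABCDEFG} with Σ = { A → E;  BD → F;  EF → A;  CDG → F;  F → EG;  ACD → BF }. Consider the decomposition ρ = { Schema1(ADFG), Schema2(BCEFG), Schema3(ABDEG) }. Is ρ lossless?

No

Chase test. Columns are ABCDEFG; row i has aⱼ where attribute j ∈ Schemai, else bᵢⱼ.
Initial tableau (one row per fragment):
  row 1: a1 b12 b13 a4 b15 a6 a7
  row 2: b21 a2 a3 b24 a5 a6 a7
  row 3: a1 a2 b33 a4 a5 b36 a7
Rows 1 and 3 agree on A; apply A→E and equate their E entries.
Rows 1 and 2 agree on EF; apply EF→A and equate their A entries.
No row becomes fully distinguished — the join is lossy.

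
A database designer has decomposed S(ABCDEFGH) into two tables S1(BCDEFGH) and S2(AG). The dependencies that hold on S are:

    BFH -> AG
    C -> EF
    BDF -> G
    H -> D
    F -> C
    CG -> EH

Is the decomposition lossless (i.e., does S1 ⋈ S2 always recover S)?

No

Common attributes: S1 ∩ S2 = {G}.
No dependency enlarges {G}, so (G)⁺ = {G}.
The closure contains neither all of S1 = {BCDEFGH} nor all of S2 = {AG}, so the common attributes are not a superkey of either fragment. The join is lossy.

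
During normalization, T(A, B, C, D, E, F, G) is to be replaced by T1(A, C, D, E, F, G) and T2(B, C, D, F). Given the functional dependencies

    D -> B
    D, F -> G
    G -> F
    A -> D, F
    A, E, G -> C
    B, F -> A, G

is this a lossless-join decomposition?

Common attributes: T1 ∩ T2 = {C, D, F}.
Closure of {C, D, F}: D → B applies, adding B; D, F → G applies, adding G; B, F → A, G applies, adding A. So (C, D, F)⁺ = {A, B, C, D, F, G}.
This closure contains every attribute of T2, so T1 ∩ T2 → T2. The join is lossless.

Yes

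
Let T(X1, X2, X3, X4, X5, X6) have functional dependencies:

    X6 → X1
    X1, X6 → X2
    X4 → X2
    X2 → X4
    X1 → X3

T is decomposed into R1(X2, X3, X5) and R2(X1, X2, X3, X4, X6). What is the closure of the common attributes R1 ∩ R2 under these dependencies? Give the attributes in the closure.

R1 ∩ R2 = {X2, X3}.
X2 → X4 applies, adding X4
Closure: {X2, X3, X4}.

X2, X3, X4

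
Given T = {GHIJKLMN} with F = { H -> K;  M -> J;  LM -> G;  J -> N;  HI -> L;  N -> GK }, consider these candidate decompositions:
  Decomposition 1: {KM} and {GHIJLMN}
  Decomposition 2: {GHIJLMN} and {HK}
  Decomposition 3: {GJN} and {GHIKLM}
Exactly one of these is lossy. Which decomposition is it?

Decomposition 1: common = {M}, closure = {GJKMN} → lossless.
Decomposition 2: common = {H}, closure = {HK} → lossless.
Decomposition 3: common = {G}, closure = {G} → lossy.

Decomposition 3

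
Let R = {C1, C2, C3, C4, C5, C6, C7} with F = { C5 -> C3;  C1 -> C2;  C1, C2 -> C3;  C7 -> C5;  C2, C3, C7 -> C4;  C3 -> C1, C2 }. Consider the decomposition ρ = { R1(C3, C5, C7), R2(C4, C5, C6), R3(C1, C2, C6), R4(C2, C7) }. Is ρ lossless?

No

Chase test. Columns are C1, C2, C3, C4, C5, C6, C7; row i has aⱼ where attribute j ∈ Ri, else bᵢⱼ.
Initial tableau (one row per fragment):
  row 1: b11 b12 a3 b14 a5 b16 a7
  row 2: b21 b22 b23 a4 a5 a6 b27
  row 3: a1 a2 b33 b34 b35 a6 b37
  row 4: b41 a2 b43 b44 b45 b46 a7
Rows 1 and 2 agree on C5; apply C5→C3 and equate their C3 entries.
Rows 1 and 4 agree on C7; apply C7→C5 and equate their C5 entries.
Rows 1 and 2 agree on C3; apply C3→C1, C2 and equate their C1, C2 entries.
Rows 1 and 4 agree on C5; apply C5→C3 and equate their C3 entries.
Rows 1 and 4 agree on C3; apply C3→C1, C2 and equate their C1, C2 entries.
Rows 1 and 4 agree on C2, C3, C7; apply C2, C3, C7→C4 and equate their C4 entries.
No row becomes fully distinguished — the join is lossy.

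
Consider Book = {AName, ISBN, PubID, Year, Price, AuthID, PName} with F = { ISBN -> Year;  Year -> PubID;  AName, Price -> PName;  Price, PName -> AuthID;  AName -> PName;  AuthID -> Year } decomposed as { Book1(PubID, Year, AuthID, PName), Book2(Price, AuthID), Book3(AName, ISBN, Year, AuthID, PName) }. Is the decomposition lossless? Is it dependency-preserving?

lossy and not dependency-preserving

Lossless test (chase): Rows 1 and 3 agree on Year; apply Year→PubID and equate their PubID entries. Rows 1 and 2 agree on AuthID; apply AuthID→Year and equate their Year entries. Rows 1 and 2 agree on Year; apply Year→PubID and equate their PubID entries. No row becomes fully distinguished — the join is lossy.
Dependency preservation: the restricted closure of {Price, PName} across the fragments never reaches {AuthID}, so Price, PName → AuthID cannot be enforced without a join — not preserved.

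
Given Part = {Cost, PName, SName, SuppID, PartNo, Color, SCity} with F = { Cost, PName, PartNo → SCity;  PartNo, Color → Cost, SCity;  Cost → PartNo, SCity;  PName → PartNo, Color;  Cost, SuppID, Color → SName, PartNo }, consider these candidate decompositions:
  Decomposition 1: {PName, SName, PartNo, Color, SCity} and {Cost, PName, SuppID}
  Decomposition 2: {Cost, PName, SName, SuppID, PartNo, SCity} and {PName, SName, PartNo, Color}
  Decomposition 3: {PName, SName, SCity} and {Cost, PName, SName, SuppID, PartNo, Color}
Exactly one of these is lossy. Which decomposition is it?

Decomposition 1

Decomposition 1: common = {PName}, closure = {Cost, PName, PartNo, Color, SCity} → lossy.
Decomposition 2: common = {PName, SName, PartNo}, closure = {Cost, PName, SName, PartNo, Color, SCity} → lossless.
Decomposition 3: common = {PName, SName}, closure = {Cost, PName, SName, PartNo, Color, SCity} → lossless.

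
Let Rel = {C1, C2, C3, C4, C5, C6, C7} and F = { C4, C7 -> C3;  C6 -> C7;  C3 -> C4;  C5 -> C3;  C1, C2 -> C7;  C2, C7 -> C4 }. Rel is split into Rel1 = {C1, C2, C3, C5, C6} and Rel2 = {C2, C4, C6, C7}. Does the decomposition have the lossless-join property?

Common attributes: Rel1 ∩ Rel2 = {C2, C6}.
Closure of {C2, C6}: C6 → C7 applies, adding C7; C2, C7 → C4 applies, adding C4; C4, C7 → C3 applies, adding C3. So (C2, C6)⁺ = {C2, C3, C4, C6, C7}.
This closure contains every attribute of Rel2, so Rel1 ∩ Rel2 → Rel2. The join is lossless.

Yes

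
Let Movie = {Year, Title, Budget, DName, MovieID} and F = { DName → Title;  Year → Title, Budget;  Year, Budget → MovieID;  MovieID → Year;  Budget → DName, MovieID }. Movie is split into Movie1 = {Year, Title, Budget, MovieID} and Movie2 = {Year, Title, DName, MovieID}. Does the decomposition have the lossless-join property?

Yes

Common attributes: Movie1 ∩ Movie2 = {Year, Title, MovieID}.
Closure of {Year, Title, MovieID}: Year → Title, Budget applies, adding Budget; Budget → DName, MovieID applies, adding DName. So (Year, Title, MovieID)⁺ = {Year, Title, Budget, DName, MovieID}.
This closure contains every attribute of Movie1, so Movie1 ∩ Movie2 → Movie1. The join is lossless.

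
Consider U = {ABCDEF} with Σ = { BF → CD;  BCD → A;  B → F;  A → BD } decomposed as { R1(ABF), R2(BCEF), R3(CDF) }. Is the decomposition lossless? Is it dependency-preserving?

lossy and not dependency-preserving

Lossless test (chase): Rows 1 and 2 agree on BF; apply BF→CD and equate their CD entries. Rows 1 and 2 agree on BCD; apply BCD→A and equate their A entries. No row becomes fully distinguished — the join is lossy.
Dependency preservation: the restricted closure of {BF} across the fragments never reaches {CD}, so BF → CD cannot be enforced without a join — not preserved.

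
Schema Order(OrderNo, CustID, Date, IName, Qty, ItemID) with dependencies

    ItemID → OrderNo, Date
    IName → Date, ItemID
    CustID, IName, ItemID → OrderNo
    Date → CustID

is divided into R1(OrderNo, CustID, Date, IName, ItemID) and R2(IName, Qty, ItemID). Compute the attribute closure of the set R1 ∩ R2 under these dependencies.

OrderNo, CustID, Date, IName, ItemID

R1 ∩ R2 = {IName, ItemID}.
ItemID → OrderNo, Date applies, adding OrderNo, Date
Date → CustID applies, adding CustID
Closure: {OrderNo, CustID, Date, IName, ItemID}.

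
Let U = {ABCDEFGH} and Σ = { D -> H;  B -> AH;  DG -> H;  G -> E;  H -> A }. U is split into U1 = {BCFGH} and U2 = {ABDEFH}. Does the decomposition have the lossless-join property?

No

Common attributes: U1 ∩ U2 = {BFH}.
Closure of {BFH}: B → AH applies, adding A. So (BFH)⁺ = {ABFH}.
The closure contains neither all of U1 = {BCFGH} nor all of U2 = {ABDEFH}, so the common attributes are not a superkey of either fragment. The join is lossy.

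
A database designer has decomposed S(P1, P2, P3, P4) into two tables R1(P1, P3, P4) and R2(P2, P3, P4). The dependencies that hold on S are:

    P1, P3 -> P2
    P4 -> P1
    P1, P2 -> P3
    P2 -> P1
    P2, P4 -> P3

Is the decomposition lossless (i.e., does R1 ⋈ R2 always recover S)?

Common attributes: R1 ∩ R2 = {P3, P4}.
Closure of {P3, P4}: P4 → P1 applies, adding P1; P1, P3 → P2 applies, adding P2. So (P3, P4)⁺ = {P1, P2, P3, P4}.
This closure contains every attribute of R1, so R1 ∩ R2 → R1. The join is lossless.

Yes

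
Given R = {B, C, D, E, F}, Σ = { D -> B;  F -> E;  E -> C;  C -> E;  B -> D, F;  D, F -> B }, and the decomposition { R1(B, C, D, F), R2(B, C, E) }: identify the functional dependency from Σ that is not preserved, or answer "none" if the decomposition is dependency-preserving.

none

D → B lies within R1.
F → E: restricted closure across fragments reaches E.
E → C lies within R2.
C → E lies within R2.
B → D, F lies within R1.
D, F → B lies within R1.
Every dependency is enforceable on the fragments, so the decomposition is dependency-preserving.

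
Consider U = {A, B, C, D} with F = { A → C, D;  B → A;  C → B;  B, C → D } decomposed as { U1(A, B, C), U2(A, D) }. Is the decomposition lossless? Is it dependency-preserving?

Lossless test: (A)⁺ = {A, B, C, D}, which contains all of one fragment — lossless.
Dependency preservation: A → C, D; B, C → D are not contained in any single fragment, but the restricted closure of each left-hand side across the fragments still reaches the right-hand side; the remaining FDs each lie inside some fragment. All dependencies are preserved.

lossless and dependency-preserving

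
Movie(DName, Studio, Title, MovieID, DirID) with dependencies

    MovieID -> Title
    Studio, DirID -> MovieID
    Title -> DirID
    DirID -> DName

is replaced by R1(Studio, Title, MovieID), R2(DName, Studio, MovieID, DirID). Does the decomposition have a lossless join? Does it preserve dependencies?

lossless but not dependency-preserving

Lossless test: (Studio, MovieID)⁺ = {DName, Studio, Title, MovieID, DirID}, which contains all of one fragment — lossless.
Dependency preservation: the restricted closure of {Title} across the fragments never reaches {DirID}, so Title → DirID cannot be enforced without a join — not preserved.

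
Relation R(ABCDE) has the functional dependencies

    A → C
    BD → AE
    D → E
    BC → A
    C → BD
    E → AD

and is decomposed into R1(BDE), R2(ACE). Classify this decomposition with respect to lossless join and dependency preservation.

Lossless test: (E)⁺ = {ABCDE}, which contains all of one fragment — lossless.
Dependency preservation: BD → AE; BC → A; C → BD; E → AD are not contained in any single fragment, but the restricted closure of each left-hand side across the fragments still reaches the right-hand side; the remaining FDs each lie inside some fragment. All dependencies are preserved.

lossless and dependency-preserving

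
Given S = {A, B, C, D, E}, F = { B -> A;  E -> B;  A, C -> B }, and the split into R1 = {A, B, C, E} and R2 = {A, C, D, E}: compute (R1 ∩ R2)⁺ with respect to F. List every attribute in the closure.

R1 ∩ R2 = {A, C, E}.
E → B applies, adding B
Closure: {A, B, C, E}.

A, B, C, E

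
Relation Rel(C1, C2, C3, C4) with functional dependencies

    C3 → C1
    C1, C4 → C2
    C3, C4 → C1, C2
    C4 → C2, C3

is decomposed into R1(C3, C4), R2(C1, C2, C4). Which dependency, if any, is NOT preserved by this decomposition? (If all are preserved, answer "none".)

Check C3 → C1: no single fragment contains all of {C1, C3}, and the restricted closure of {C3} across the fragments never reaches {C1}.
C1, C4 → C2 is preserved.
C3, C4 → C1, C2 is preserved.
C4 → C2, C3 is preserved.

C3 → C1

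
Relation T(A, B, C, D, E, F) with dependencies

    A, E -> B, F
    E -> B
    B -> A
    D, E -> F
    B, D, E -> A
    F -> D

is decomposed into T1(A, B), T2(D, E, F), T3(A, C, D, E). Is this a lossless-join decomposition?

Chase test. Columns are A, B, C, D, E, F; row i has aⱼ where attribute j ∈ Ti, else bᵢⱼ.
Initial tableau (one row per fragment):
  row 1: a1 a2 b13 b14 b15 b16
  row 2: b21 b22 b23 a4 a5 a6
  row 3: a1 b32 a3 a4 a5 b36
Rows 2 and 3 agree on E; apply E→B and equate their B entries.
Rows 2 and 3 agree on B; apply B→A and equate their A entries.
Rows 2 and 3 agree on D, E; apply D, E→F and equate their F entries.
No row becomes fully distinguished — the join is lossy.

No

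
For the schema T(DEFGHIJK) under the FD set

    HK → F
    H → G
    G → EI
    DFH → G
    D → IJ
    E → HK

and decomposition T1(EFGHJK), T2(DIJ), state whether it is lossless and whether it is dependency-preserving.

lossy and not dependency-preserving

Lossless test: (J)⁺ = {J}, which is a superkey of neither fragment — lossy.
Dependency preservation: the restricted closure of {G} across the fragments never reaches {EI}, so G → EI cannot be enforced without a join — not preserved.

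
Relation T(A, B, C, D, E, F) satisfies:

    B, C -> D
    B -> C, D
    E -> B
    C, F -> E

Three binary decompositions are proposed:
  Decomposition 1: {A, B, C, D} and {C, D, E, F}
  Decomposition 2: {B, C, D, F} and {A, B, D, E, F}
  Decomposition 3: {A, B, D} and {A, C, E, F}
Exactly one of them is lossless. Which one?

Decomposition 1: common = {C, D}, closure = {C, D} → lossy.
Decomposition 2: common = {B, D, F}, closure = {B, C, D, E, F} → lossless.
Decomposition 3: common = {A}, closure = {A} → lossy.

Decomposition 2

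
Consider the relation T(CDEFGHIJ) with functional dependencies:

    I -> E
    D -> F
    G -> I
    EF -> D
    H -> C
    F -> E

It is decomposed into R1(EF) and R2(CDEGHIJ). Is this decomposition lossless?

No

Common attributes: R1 ∩ R2 = {E}.
No dependency enlarges {E}, so (E)⁺ = {E}.
The closure contains neither all of R1 = {EF} nor all of R2 = {CDEGHIJ}, so the common attributes are not a superkey of either fragment. The join is lossy.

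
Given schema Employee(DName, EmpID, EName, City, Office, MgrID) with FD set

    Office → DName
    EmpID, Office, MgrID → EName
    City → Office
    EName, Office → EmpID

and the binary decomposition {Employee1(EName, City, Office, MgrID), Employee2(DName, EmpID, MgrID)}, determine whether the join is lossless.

No

Common attributes: Employee1 ∩ Employee2 = {MgrID}.
No dependency enlarges {MgrID}, so (MgrID)⁺ = {MgrID}.
The closure contains neither all of Employee1 = {EName, City, Office, MgrID} nor all of Employee2 = {DName, EmpID, MgrID}, so the common attributes are not a superkey of either fragment. The join is lossy.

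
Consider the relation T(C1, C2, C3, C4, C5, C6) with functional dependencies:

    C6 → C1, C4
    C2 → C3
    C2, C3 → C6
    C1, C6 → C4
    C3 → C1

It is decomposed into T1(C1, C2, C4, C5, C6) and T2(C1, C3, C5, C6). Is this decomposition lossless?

No

Common attributes: T1 ∩ T2 = {C1, C5, C6}.
Closure of {C1, C5, C6}: C6 → C1, C4 applies, adding C4. So (C1, C5, C6)⁺ = {C1, C4, C5, C6}.
The closure contains neither all of T1 = {C1, C2, C4, C5, C6} nor all of T2 = {C1, C3, C5, C6}, so the common attributes are not a superkey of either fragment. The join is lossy.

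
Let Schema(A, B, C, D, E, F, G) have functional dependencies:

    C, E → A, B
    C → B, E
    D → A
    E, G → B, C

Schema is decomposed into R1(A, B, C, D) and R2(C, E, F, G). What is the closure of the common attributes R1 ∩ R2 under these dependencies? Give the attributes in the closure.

R1 ∩ R2 = {C}.
C → B, E applies, adding B, E
C, E → A, B applies, adding A
Closure: {A, B, C, E}.

A, B, C, E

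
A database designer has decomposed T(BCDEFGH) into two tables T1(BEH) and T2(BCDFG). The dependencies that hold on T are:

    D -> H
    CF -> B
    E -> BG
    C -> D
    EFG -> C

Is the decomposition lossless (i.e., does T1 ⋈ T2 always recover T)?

Common attributes: T1 ∩ T2 = {B}.
No dependency enlarges {B}, so (B)⁺ = {B}.
The closure contains neither all of T1 = {BEH} nor all of T2 = {BCDFG}, so the common attributes are not a superkey of either fragment. The join is lossy.

No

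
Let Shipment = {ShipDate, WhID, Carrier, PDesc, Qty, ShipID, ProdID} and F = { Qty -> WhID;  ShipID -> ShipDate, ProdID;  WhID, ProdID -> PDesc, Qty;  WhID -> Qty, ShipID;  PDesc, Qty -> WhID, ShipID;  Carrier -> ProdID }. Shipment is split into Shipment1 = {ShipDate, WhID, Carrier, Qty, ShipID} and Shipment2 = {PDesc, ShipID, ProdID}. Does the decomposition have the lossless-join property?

Common attributes: Shipment1 ∩ Shipment2 = {ShipID}.
Closure of {ShipID}: ShipID → ShipDate, ProdID applies, adding ShipDate, ProdID. So (ShipID)⁺ = {ShipDate, ShipID, ProdID}.
The closure contains neither all of Shipment1 = {ShipDate, WhID, Carrier, Qty, ShipID} nor all of Shipment2 = {PDesc, ShipID, ProdID}, so the common attributes are not a superkey of either fragment. The join is lossy.

No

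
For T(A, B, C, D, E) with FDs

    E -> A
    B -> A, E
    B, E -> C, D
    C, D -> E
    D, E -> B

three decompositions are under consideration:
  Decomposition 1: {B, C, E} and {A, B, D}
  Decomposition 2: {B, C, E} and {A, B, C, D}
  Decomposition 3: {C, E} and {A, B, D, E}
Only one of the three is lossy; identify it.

Decomposition 1: common = {B}, closure = {A, B, C, D, E} → lossless.
Decomposition 2: common = {B, C}, closure = {A, B, C, D, E} → lossless.
Decomposition 3: common = {E}, closure = {A, E} → lossy.

Decomposition 3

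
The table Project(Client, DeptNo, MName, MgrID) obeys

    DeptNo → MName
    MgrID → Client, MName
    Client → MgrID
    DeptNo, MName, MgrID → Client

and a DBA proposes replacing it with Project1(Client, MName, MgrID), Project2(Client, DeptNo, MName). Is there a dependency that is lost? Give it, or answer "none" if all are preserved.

DeptNo → MName lies within Project2.
MgrID → Client, MName lies within Project1.
Client → MgrID lies within Project1.
DeptNo, MName, MgrID → Client: restricted closure across fragments reaches Client.
Every dependency is enforceable on the fragments, so the decomposition is dependency-preserving.

none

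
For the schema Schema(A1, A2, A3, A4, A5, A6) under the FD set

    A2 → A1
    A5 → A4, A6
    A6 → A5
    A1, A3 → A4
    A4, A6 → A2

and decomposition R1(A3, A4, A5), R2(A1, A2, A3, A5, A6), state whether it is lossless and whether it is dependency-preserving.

lossless but not dependency-preserving

Lossless test: (A3, A5)⁺ = {A1, A2, A3, A4, A5, A6}, which contains all of one fragment — lossless.
Dependency preservation: the restricted closure of {A1, A3} across the fragments never reaches {A4}, so A1, A3 → A4 cannot be enforced without a join — not preserved.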